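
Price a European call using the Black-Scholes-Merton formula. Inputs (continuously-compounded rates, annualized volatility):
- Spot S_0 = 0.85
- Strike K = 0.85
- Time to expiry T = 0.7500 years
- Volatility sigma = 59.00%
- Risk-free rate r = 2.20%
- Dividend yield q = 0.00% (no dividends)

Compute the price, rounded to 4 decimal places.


Answer: Price = 0.1770

Derivation:
d1 = (ln(S/K) + (r - q + 0.5*sigma^2) * T) / (sigma * sqrt(T)) = 0.28776997
d2 = d1 - sigma * sqrt(T) = -0.22318502
exp(-rT) = 0.98363538; exp(-qT) = 1.00000000
C = S_0 * exp(-qT) * N(d1) - K * exp(-rT) * N(d2)
N(d1) = 0.61323859; N(d2) = 0.41169575
C = 0.8500 * 1.00000000 * 0.61323859 - 0.8500 * 0.98363538 * 0.41169575 = 0.1770


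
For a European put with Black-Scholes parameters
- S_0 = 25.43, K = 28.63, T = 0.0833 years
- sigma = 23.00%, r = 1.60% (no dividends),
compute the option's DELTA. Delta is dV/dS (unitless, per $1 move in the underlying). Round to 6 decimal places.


Answer: Delta = -0.958384

Derivation:
d1 = -1.7322384635; d2 = -1.7986204641
phi(d1) = 0.0889871252; exp(-qT) = 1.0000000000; exp(-rT) = 0.9986680878
N(-d1) = 0.9583844433
Delta = -exp(-qT) * N(-d1) = -1.0000000000 * 0.9583844433 = -0.958384


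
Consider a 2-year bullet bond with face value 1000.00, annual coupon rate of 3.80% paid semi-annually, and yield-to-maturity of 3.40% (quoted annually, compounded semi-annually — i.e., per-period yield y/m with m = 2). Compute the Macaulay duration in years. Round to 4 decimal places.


Answer: Macaulay duration = 1.9450 years

Derivation:
Coupon per period c = face * coupon_rate / m = 19.000000
Periods per year m = 2; per-period yield y/m = 0.017000
Number of cashflows N = 4
Cashflows (t years, CF_t, discount factor 1/(1+y/m)^(m*t), PV):
  t = 0.5000: CF_t = 19.000000, DF = 0.983284, PV = 18.682399
  t = 1.0000: CF_t = 19.000000, DF = 0.966848, PV = 18.370107
  t = 1.5000: CF_t = 19.000000, DF = 0.950686, PV = 18.063036
  t = 2.0000: CF_t = 1019.000000, DF = 0.934795, PV = 952.555683
Price P = sum_t PV_t = 1007.671225
Macaulay numerator sum_t t * PV_t:
  t * PV_t at t = 0.5000: 9.341200
  t * PV_t at t = 1.0000: 18.370107
  t * PV_t at t = 1.5000: 27.094554
  t * PV_t at t = 2.0000: 1905.111366
Macaulay duration D = (sum_t t * PV_t) / P = 1959.917226 / 1007.671225 = 1.944997


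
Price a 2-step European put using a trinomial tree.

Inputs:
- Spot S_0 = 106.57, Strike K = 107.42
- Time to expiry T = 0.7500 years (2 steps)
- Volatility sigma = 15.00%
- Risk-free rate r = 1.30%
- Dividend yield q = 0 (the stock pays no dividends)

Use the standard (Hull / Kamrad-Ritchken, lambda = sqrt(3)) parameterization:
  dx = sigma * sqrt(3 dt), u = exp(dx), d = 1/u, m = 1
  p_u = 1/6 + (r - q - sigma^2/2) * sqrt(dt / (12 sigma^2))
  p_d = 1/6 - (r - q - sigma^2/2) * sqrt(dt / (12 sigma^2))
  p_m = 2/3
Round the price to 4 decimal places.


Answer: Price = V(0,0) = 4.8146

Derivation:
dt = T/N = 0.375000; dx = sigma*sqrt(3*dt) = 0.159099
u = exp(dx) = 1.172454; d = 1/u = 0.852912
p_u = 0.168729, p_m = 0.666667, p_d = 0.164604
Discount per step: exp(-r*dt) = 0.995137
Stock lattice S(k, j) with j the centered position index:
  k=0: S(0,+0) = 106.5700
  k=1: S(1,-1) = 90.8948; S(1,+0) = 106.5700; S(1,+1) = 124.9484
  k=2: S(2,-2) = 77.5253; S(2,-1) = 90.8948; S(2,+0) = 106.5700; S(2,+1) = 124.9484; S(2,+2) = 146.4963
Terminal payoffs V(N, j) = max(K - S_T, 0):
  V(2,-2) = 29.894726; V(2,-1) = 16.525179; V(2,+0) = 0.850000; V(2,+1) = 0.000000; V(2,+2) = 0.000000
Backward induction: V(k, j) = exp(-r*dt) * [p_u * V(k+1, j+1) + p_m * V(k+1, j) + p_d * V(k+1, j-1)]
  V(1,-1) = exp(-r*dt) * [p_u*0.850000 + p_m*16.525179 + p_d*29.894726] = 16.002802
  V(1,+0) = exp(-r*dt) * [p_u*0.000000 + p_m*0.850000 + p_d*16.525179] = 3.270798
  V(1,+1) = exp(-r*dt) * [p_u*0.000000 + p_m*0.000000 + p_d*0.850000] = 0.139233
  V(0,+0) = exp(-r*dt) * [p_u*0.139233 + p_m*3.270798 + p_d*16.002802] = 4.814625


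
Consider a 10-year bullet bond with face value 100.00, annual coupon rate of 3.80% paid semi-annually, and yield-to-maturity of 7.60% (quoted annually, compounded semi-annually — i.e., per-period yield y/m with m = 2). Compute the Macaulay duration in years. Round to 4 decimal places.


Coupon per period c = face * coupon_rate / m = 1.900000
Periods per year m = 2; per-period yield y/m = 0.038000
Number of cashflows N = 20
Cashflows (t years, CF_t, discount factor 1/(1+y/m)^(m*t), PV):
  t = 0.5000: CF_t = 1.900000, DF = 0.963391, PV = 1.830443
  t = 1.0000: CF_t = 1.900000, DF = 0.928122, PV = 1.763433
  t = 1.5000: CF_t = 1.900000, DF = 0.894145, PV = 1.698875
  t = 2.0000: CF_t = 1.900000, DF = 0.861411, PV = 1.636682
  t = 2.5000: CF_t = 1.900000, DF = 0.829876, PV = 1.576764
  t = 3.0000: CF_t = 1.900000, DF = 0.799495, PV = 1.519041
  t = 3.5000: CF_t = 1.900000, DF = 0.770227, PV = 1.463431
  t = 4.0000: CF_t = 1.900000, DF = 0.742030, PV = 1.409856
  t = 4.5000: CF_t = 1.900000, DF = 0.714865, PV = 1.358243
  t = 5.0000: CF_t = 1.900000, DF = 0.688694, PV = 1.308519
  t = 5.5000: CF_t = 1.900000, DF = 0.663482, PV = 1.260616
  t = 6.0000: CF_t = 1.900000, DF = 0.639193, PV = 1.214466
  t = 6.5000: CF_t = 1.900000, DF = 0.615793, PV = 1.170006
  t = 7.0000: CF_t = 1.900000, DF = 0.593249, PV = 1.127173
  t = 7.5000: CF_t = 1.900000, DF = 0.571531, PV = 1.085909
  t = 8.0000: CF_t = 1.900000, DF = 0.550608, PV = 1.046155
  t = 8.5000: CF_t = 1.900000, DF = 0.530451, PV = 1.007856
  t = 9.0000: CF_t = 1.900000, DF = 0.511031, PV = 0.970960
  t = 9.5000: CF_t = 1.900000, DF = 0.492323, PV = 0.935414
  t = 10.0000: CF_t = 101.900000, DF = 0.474300, PV = 48.331148
Price P = sum_t PV_t = 73.714989
Macaulay numerator sum_t t * PV_t:
  t * PV_t at t = 0.5000: 0.915222
  t * PV_t at t = 1.0000: 1.763433
  t * PV_t at t = 1.5000: 2.548313
  t * PV_t at t = 2.0000: 3.273363
  t * PV_t at t = 2.5000: 3.941911
  t * PV_t at t = 3.0000: 4.557123
  t * PV_t at t = 3.5000: 5.122007
  t * PV_t at t = 4.0000: 5.639424
  t * PV_t at t = 4.5000: 6.112093
  t * PV_t at t = 5.0000: 6.542595
  t * PV_t at t = 5.5000: 6.933386
  t * PV_t at t = 6.0000: 7.286796
  t * PV_t at t = 6.5000: 7.605038
  t * PV_t at t = 7.0000: 7.890212
  t * PV_t at t = 7.5000: 8.144315
  t * PV_t at t = 8.0000: 8.369238
  t * PV_t at t = 8.5000: 8.566778
  t * PV_t at t = 9.0000: 8.738638
  t * PV_t at t = 9.5000: 8.886433
  t * PV_t at t = 10.0000: 483.311483
Macaulay duration D = (sum_t t * PV_t) / P = 596.147802 / 73.714989 = 8.087199

Answer: Macaulay duration = 8.0872 years


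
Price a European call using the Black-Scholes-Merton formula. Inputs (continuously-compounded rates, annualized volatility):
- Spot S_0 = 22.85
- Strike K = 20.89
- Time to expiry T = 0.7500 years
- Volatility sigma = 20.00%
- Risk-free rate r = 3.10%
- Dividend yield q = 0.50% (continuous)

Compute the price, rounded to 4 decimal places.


Answer: Price = 2.9526

Derivation:
d1 = (ln(S/K) + (r - q + 0.5*sigma^2) * T) / (sigma * sqrt(T)) = 0.71695669
d2 = d1 - sigma * sqrt(T) = 0.54375161
exp(-rT) = 0.97701820; exp(-qT) = 0.99625702
C = S_0 * exp(-qT) * N(d1) - K * exp(-rT) * N(d2)
N(d1) = 0.76329959; N(d2) = 0.70669379
C = 22.8500 * 0.99625702 * 0.76329959 - 20.8900 * 0.97701820 * 0.70669379 = 2.9526


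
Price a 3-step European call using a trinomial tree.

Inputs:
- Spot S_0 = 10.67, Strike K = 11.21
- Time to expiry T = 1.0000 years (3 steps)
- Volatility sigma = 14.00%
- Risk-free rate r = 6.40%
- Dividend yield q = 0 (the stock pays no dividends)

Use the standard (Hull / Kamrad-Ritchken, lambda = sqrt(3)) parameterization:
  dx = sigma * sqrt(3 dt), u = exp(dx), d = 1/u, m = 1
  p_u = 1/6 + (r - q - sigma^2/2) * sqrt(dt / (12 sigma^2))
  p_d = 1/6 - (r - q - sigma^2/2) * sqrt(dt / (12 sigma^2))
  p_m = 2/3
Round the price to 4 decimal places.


Answer: Price = V(0,0) = 0.6737

Derivation:
dt = T/N = 0.333333; dx = sigma*sqrt(3*dt) = 0.140000
u = exp(dx) = 1.150274; d = 1/u = 0.869358
p_u = 0.231190, p_m = 0.666667, p_d = 0.102143
Discount per step: exp(-r*dt) = 0.978893
Stock lattice S(k, j) with j the centered position index:
  k=0: S(0,+0) = 10.6700
  k=1: S(1,-1) = 9.2761; S(1,+0) = 10.6700; S(1,+1) = 12.2734
  k=2: S(2,-2) = 8.0642; S(2,-1) = 9.2761; S(2,+0) = 10.6700; S(2,+1) = 12.2734; S(2,+2) = 14.1178
  k=3: S(3,-3) = 7.0107; S(3,-2) = 8.0642; S(3,-1) = 9.2761; S(3,+0) = 10.6700; S(3,+1) = 12.2734; S(3,+2) = 14.1178; S(3,+3) = 16.2393
Terminal payoffs V(N, j) = max(S_T - K, 0):
  V(3,-3) = 0.000000; V(3,-2) = 0.000000; V(3,-1) = 0.000000; V(3,+0) = 0.000000; V(3,+1) = 1.063421; V(3,+2) = 2.907795; V(3,+3) = 5.029330
Backward induction: V(k, j) = exp(-r*dt) * [p_u * V(k+1, j+1) + p_m * V(k+1, j) + p_d * V(k+1, j-1)]
  V(2,-2) = exp(-r*dt) * [p_u*0.000000 + p_m*0.000000 + p_d*0.000000] = 0.000000
  V(2,-1) = exp(-r*dt) * [p_u*0.000000 + p_m*0.000000 + p_d*0.000000] = 0.000000
  V(2,+0) = exp(-r*dt) * [p_u*1.063421 + p_m*0.000000 + p_d*0.000000] = 0.240664
  V(2,+1) = exp(-r*dt) * [p_u*2.907795 + p_m*1.063421 + p_d*0.000000] = 1.352049
  V(2,+2) = exp(-r*dt) * [p_u*5.029330 + p_m*2.907795 + p_d*1.063421] = 3.142132
  V(1,-1) = exp(-r*dt) * [p_u*0.240664 + p_m*0.000000 + p_d*0.000000] = 0.054465
  V(1,+0) = exp(-r*dt) * [p_u*1.352049 + p_m*0.240664 + p_d*0.000000] = 0.463039
  V(1,+1) = exp(-r*dt) * [p_u*3.142132 + p_m*1.352049 + p_d*0.240664] = 1.617501
  V(0,+0) = exp(-r*dt) * [p_u*1.617501 + p_m*0.463039 + p_d*0.054465] = 0.673680


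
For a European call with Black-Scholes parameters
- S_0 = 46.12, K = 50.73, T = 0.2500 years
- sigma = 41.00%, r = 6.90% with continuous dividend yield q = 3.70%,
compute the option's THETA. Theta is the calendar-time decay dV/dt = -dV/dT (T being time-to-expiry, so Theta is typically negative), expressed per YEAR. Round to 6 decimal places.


Answer: Theta = -7.490348

Derivation:
d1 = -0.3232110057; d2 = -0.5282110057
phi(d1) = 0.3786393120; exp(-qT) = 0.9907926496; exp(-rT) = 0.9828979294
Theta = -S*exp(-qT)*phi(d1)*sigma/(2*sqrt(T)) - r*K*exp(-rT)*N(d2) + q*S*exp(-qT)*N(d1)
N(d1) = 0.3732677232; N(d2) = 0.2986764457; sqrt(T) = 0.5000000000
Term 1 = -46.1200 * 0.9907926496 * 0.3786393120 * 0.4100 / (2 * 0.5000000000) = -7.0938439997
Term 2 = -0.0690 * 50.7300 * 0.9828979294 * 0.2986764457 = -1.0275982305
Term 3 = 0.0370 * 46.1200 * 0.9907926496 * 0.3732677232 = 0.6310942691
Theta = -7.0938439997 + (-1.0275982305) + (0.6310942691) = -7.490348


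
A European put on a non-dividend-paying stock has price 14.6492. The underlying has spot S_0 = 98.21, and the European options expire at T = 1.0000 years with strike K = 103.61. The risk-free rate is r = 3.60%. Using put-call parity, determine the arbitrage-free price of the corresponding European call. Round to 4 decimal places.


Put-call parity: C - P = S_0 * exp(-qT) - K * exp(-rT).
S_0 * exp(-qT) = 98.2100 * 1.00000000 = 98.21000000
K * exp(-rT) = 103.6100 * 0.96464029 = 99.94638081
C = P + S*exp(-qT) - K*exp(-rT)
C = 14.6492 + 98.21000000 - 99.94638081 = 12.9128

Answer: Call price = 12.9128


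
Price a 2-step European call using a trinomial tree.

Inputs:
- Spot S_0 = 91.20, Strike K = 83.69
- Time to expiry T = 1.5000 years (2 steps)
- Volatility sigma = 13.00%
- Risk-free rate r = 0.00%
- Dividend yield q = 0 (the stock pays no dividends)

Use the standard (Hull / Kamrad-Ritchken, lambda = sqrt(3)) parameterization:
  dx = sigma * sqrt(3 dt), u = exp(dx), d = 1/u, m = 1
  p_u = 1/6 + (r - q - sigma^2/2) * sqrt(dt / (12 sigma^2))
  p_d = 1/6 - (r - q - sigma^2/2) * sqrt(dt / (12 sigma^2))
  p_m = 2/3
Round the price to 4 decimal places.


Answer: Price = V(0,0) = 10.3495

Derivation:
dt = T/N = 0.750000; dx = sigma*sqrt(3*dt) = 0.195000
u = exp(dx) = 1.215311; d = 1/u = 0.822835
p_u = 0.150417, p_m = 0.666667, p_d = 0.182917
Discount per step: exp(-r*dt) = 1.000000
Stock lattice S(k, j) with j the centered position index:
  k=0: S(0,+0) = 91.2000
  k=1: S(1,-1) = 75.0425; S(1,+0) = 91.2000; S(1,+1) = 110.8364
  k=2: S(2,-2) = 61.7476; S(2,-1) = 75.0425; S(2,+0) = 91.2000; S(2,+1) = 110.8364; S(2,+2) = 134.7006
Terminal payoffs V(N, j) = max(S_T - K, 0):
  V(2,-2) = 0.000000; V(2,-1) = 0.000000; V(2,+0) = 7.510000; V(2,+1) = 27.146362; V(2,+2) = 51.010648
Backward induction: V(k, j) = exp(-r*dt) * [p_u * V(k+1, j+1) + p_m * V(k+1, j) + p_d * V(k+1, j-1)]
  V(1,-1) = exp(-r*dt) * [p_u*7.510000 + p_m*0.000000 + p_d*0.000000] = 1.129629
  V(1,+0) = exp(-r*dt) * [p_u*27.146362 + p_m*7.510000 + p_d*0.000000] = 9.089932
  V(1,+1) = exp(-r*dt) * [p_u*51.010648 + p_m*27.146362 + p_d*7.510000] = 27.144131
  V(0,+0) = exp(-r*dt) * [p_u*27.144131 + p_m*9.089932 + p_d*1.129629] = 10.349512


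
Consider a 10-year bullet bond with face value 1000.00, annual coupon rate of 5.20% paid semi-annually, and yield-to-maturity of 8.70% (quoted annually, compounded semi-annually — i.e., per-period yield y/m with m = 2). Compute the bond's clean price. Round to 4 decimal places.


Coupon per period c = face * coupon_rate / m = 26.000000
Periods per year m = 2; per-period yield y/m = 0.043500
Number of cashflows N = 20
Cashflows (t years, CF_t, discount factor 1/(1+y/m)^(m*t), PV):
  t = 0.5000: CF_t = 26.000000, DF = 0.958313, PV = 24.916148
  t = 1.0000: CF_t = 26.000000, DF = 0.918365, PV = 23.877477
  t = 1.5000: CF_t = 26.000000, DF = 0.880081, PV = 22.882106
  t = 2.0000: CF_t = 26.000000, DF = 0.843393, PV = 21.928228
  t = 2.5000: CF_t = 26.000000, DF = 0.808235, PV = 21.014114
  t = 3.0000: CF_t = 26.000000, DF = 0.774543, PV = 20.138106
  t = 3.5000: CF_t = 26.000000, DF = 0.742254, PV = 19.298616
  t = 4.0000: CF_t = 26.000000, DF = 0.711312, PV = 18.494122
  t = 4.5000: CF_t = 26.000000, DF = 0.681660, PV = 17.723164
  t = 5.0000: CF_t = 26.000000, DF = 0.653244, PV = 16.984345
  t = 5.5000: CF_t = 26.000000, DF = 0.626013, PV = 16.276325
  t = 6.0000: CF_t = 26.000000, DF = 0.599916, PV = 15.597820
  t = 6.5000: CF_t = 26.000000, DF = 0.574908, PV = 14.947600
  t = 7.0000: CF_t = 26.000000, DF = 0.550942, PV = 14.324484
  t = 7.5000: CF_t = 26.000000, DF = 0.527975, PV = 13.727345
  t = 8.0000: CF_t = 26.000000, DF = 0.505965, PV = 13.155098
  t = 8.5000: CF_t = 26.000000, DF = 0.484873, PV = 12.606706
  t = 9.0000: CF_t = 26.000000, DF = 0.464661, PV = 12.081175
  t = 9.5000: CF_t = 26.000000, DF = 0.445290, PV = 11.577552
  t = 10.0000: CF_t = 1026.000000, DF = 0.426728, PV = 437.822718
Price P = sum_t PV_t = 769.373251

Answer: Price = 769.3733


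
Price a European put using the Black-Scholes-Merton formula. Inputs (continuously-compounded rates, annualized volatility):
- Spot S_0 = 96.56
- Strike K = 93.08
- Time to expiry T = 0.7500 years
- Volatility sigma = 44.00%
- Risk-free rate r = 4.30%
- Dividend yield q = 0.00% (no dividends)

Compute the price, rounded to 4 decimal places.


Answer: Price = 11.1148

Derivation:
d1 = (ln(S/K) + (r - q + 0.5*sigma^2) * T) / (sigma * sqrt(T)) = 0.37148616
d2 = d1 - sigma * sqrt(T) = -0.00956502
exp(-rT) = 0.96826449; exp(-qT) = 1.00000000
P = K * exp(-rT) * N(-d2) - S_0 * exp(-qT) * N(-d1)
N(-d1) = 0.35513773; N(-d2) = 0.50381583
P = 93.0800 * 0.96826449 * 0.50381583 - 96.5600 * 1.00000000 * 0.35513773 = 11.1148


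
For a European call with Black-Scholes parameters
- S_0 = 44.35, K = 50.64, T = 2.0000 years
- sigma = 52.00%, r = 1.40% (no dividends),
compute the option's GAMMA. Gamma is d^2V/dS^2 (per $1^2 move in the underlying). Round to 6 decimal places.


Answer: Gamma = 0.011925

Derivation:
d1 = 0.2254187488; d2 = -0.5099723036
phi(d1) = 0.3889341074; exp(-qT) = 1.0000000000; exp(-rT) = 0.9723883668
Gamma = exp(-qT) * phi(d1) / (S * sigma * sqrt(T)) = 1.0000000000 * 0.3889341074 / (44.3500 * 0.5200 * 1.4142135624) = 0.011925


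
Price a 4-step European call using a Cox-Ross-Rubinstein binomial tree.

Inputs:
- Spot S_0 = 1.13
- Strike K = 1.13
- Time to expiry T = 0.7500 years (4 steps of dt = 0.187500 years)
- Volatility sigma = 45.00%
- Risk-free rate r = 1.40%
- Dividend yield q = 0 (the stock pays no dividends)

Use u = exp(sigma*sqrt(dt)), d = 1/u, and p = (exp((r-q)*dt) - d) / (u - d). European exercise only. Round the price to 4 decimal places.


Answer: Price = V(0,0) = 0.1692

Derivation:
dt = T/N = 0.187500
u = exp(sigma*sqrt(dt)) = 1.215136; d = 1/u = 0.822953
p = (exp((r-q)*dt) - d) / (u - d) = 0.458142
Discount per step: exp(-r*dt) = 0.997378
Stock lattice S(k, i) with i counting down-moves:
  k=0: S(0,0) = 1.1300
  k=1: S(1,0) = 1.3731; S(1,1) = 0.9299
  k=2: S(2,0) = 1.6685; S(2,1) = 1.1300; S(2,2) = 0.7653
  k=3: S(3,0) = 2.0275; S(3,1) = 1.3731; S(3,2) = 0.9299; S(3,3) = 0.6298
  k=4: S(4,0) = 2.4636; S(4,1) = 1.6685; S(4,2) = 1.1300; S(4,3) = 0.7653; S(4,4) = 0.5183
Terminal payoffs V(N, i) = max(S_T - K, 0):
  V(4,0) = 1.333641; V(4,1) = 0.538507; V(4,2) = 0.000000; V(4,3) = 0.000000; V(4,4) = 0.000000
Backward induction: V(k, i) = exp(-r*dt) * [p * V(k+1, i) + (1-p) * V(k+1, i+1)].
  V(3,0) = exp(-r*dt) * [p*1.333641 + (1-p)*0.538507] = 0.900424
  V(3,1) = exp(-r*dt) * [p*0.538507 + (1-p)*0.000000] = 0.246066
  V(3,2) = exp(-r*dt) * [p*0.000000 + (1-p)*0.000000] = 0.000000
  V(3,3) = exp(-r*dt) * [p*0.000000 + (1-p)*0.000000] = 0.000000
  V(2,0) = exp(-r*dt) * [p*0.900424 + (1-p)*0.246066] = 0.544424
  V(2,1) = exp(-r*dt) * [p*0.246066 + (1-p)*0.000000] = 0.112437
  V(2,2) = exp(-r*dt) * [p*0.000000 + (1-p)*0.000000] = 0.000000
  V(1,0) = exp(-r*dt) * [p*0.544424 + (1-p)*0.112437] = 0.309535
  V(1,1) = exp(-r*dt) * [p*0.112437 + (1-p)*0.000000] = 0.051377
  V(0,0) = exp(-r*dt) * [p*0.309535 + (1-p)*0.051377] = 0.169205


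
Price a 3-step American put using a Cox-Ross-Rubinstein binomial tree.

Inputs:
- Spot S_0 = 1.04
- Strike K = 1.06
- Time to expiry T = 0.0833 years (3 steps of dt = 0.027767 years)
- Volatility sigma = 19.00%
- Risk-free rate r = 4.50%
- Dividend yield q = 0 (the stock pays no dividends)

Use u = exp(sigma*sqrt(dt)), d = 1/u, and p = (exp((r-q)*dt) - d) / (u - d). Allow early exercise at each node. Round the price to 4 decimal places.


Answer: Price = V(0,0) = 0.0327

Derivation:
dt = T/N = 0.027767
u = exp(sigma*sqrt(dt)) = 1.032167; d = 1/u = 0.968836
p = (exp((r-q)*dt) - d) / (u - d) = 0.511828
Discount per step: exp(-r*dt) = 0.998751
Stock lattice S(k, i) with i counting down-moves:
  k=0: S(0,0) = 1.0400
  k=1: S(1,0) = 1.0735; S(1,1) = 1.0076
  k=2: S(2,0) = 1.1080; S(2,1) = 1.0400; S(2,2) = 0.9762
  k=3: S(3,0) = 1.1436; S(3,1) = 1.0735; S(3,2) = 1.0076; S(3,3) = 0.9458
Terminal payoffs V(N, i) = max(K - S_T, 0):
  V(3,0) = 0.000000; V(3,1) = 0.000000; V(3,2) = 0.052411; V(3,3) = 0.114234
Backward induction: V(k, i) = exp(-r*dt) * [p * V(k+1, i) + (1-p) * V(k+1, i+1)]; then take max(V_cont, immediate exercise) for American.
  V(2,0) = exp(-r*dt) * [p*0.000000 + (1-p)*0.000000] = 0.000000; exercise = 0.000000; V(2,0) = max -> 0.000000
  V(2,1) = exp(-r*dt) * [p*0.000000 + (1-p)*0.052411] = 0.025554; exercise = 0.020000; V(2,1) = max -> 0.025554
  V(2,2) = exp(-r*dt) * [p*0.052411 + (1-p)*0.114234] = 0.082488; exercise = 0.083812; V(2,2) = max -> 0.083812
  V(1,0) = exp(-r*dt) * [p*0.000000 + (1-p)*0.025554] = 0.012459; exercise = 0.000000; V(1,0) = max -> 0.012459
  V(1,1) = exp(-r*dt) * [p*0.025554 + (1-p)*0.083812] = 0.053926; exercise = 0.052411; V(1,1) = max -> 0.053926
  V(0,0) = exp(-r*dt) * [p*0.012459 + (1-p)*0.053926] = 0.032661; exercise = 0.020000; V(0,0) = max -> 0.032661


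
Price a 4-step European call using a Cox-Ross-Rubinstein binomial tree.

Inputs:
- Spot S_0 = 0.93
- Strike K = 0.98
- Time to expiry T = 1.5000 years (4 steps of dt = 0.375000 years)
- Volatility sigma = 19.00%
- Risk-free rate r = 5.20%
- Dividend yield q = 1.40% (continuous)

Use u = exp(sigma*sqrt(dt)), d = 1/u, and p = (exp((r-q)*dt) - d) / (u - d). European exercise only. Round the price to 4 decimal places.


dt = T/N = 0.375000
u = exp(sigma*sqrt(dt)) = 1.123390; d = 1/u = 0.890163
p = (exp((r-q)*dt) - d) / (u - d) = 0.532482
Discount per step: exp(-r*dt) = 0.980689
Stock lattice S(k, i) with i counting down-moves:
  k=0: S(0,0) = 0.9300
  k=1: S(1,0) = 1.0448; S(1,1) = 0.8279
  k=2: S(2,0) = 1.1737; S(2,1) = 0.9300; S(2,2) = 0.7369
  k=3: S(3,0) = 1.3185; S(3,1) = 1.0448; S(3,2) = 0.8279; S(3,3) = 0.6560
  k=4: S(4,0) = 1.4812; S(4,1) = 1.1737; S(4,2) = 0.9300; S(4,3) = 0.7369; S(4,4) = 0.5839
Terminal payoffs V(N, i) = max(S_T - K, 0):
  V(4,0) = 0.501170; V(4,1) = 0.193664; V(4,2) = 0.000000; V(4,3) = 0.000000; V(4,4) = 0.000000
Backward induction: V(k, i) = exp(-r*dt) * [p * V(k+1, i) + (1-p) * V(k+1, i+1)].
  V(3,0) = exp(-r*dt) * [p*0.501170 + (1-p)*0.193664] = 0.350504
  V(3,1) = exp(-r*dt) * [p*0.193664 + (1-p)*0.000000] = 0.101131
  V(3,2) = exp(-r*dt) * [p*0.000000 + (1-p)*0.000000] = 0.000000
  V(3,3) = exp(-r*dt) * [p*0.000000 + (1-p)*0.000000] = 0.000000
  V(2,0) = exp(-r*dt) * [p*0.350504 + (1-p)*0.101131] = 0.229400
  V(2,1) = exp(-r*dt) * [p*0.101131 + (1-p)*0.000000] = 0.052811
  V(2,2) = exp(-r*dt) * [p*0.000000 + (1-p)*0.000000] = 0.000000
  V(1,0) = exp(-r*dt) * [p*0.229400 + (1-p)*0.052811] = 0.144006
  V(1,1) = exp(-r*dt) * [p*0.052811 + (1-p)*0.000000] = 0.027578
  V(0,0) = exp(-r*dt) * [p*0.144006 + (1-p)*0.027578] = 0.087844

Answer: Price = V(0,0) = 0.0878


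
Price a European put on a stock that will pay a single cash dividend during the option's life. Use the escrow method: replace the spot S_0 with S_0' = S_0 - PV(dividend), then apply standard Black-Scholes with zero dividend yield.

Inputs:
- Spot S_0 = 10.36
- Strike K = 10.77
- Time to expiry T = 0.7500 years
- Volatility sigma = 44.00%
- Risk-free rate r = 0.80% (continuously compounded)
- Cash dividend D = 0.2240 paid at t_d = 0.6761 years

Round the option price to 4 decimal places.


PV(D) = D * exp(-r * t_d) = 0.2240 * 0.99460580 = 0.22279170
S_0' = S_0 - PV(D) = 10.3600 - 0.22279170 = 10.13720830
d1 = (ln(S_0'/K) + (r + sigma^2/2)*T) / (sigma*sqrt(T)) = 0.04736412
d2 = d1 - sigma*sqrt(T) = -0.33368706
exp(-rT) = 0.99401796
N(-d1) = 0.48111151; N(-d2) = 0.63069214
P = K * exp(-rT) * N(-d2) - S_0' * N(-d1) = 10.7700 * 0.99401796 * 0.63069214 - 10.13720830 * 0.48111151 = 1.8748

Answer: Price = 1.8748


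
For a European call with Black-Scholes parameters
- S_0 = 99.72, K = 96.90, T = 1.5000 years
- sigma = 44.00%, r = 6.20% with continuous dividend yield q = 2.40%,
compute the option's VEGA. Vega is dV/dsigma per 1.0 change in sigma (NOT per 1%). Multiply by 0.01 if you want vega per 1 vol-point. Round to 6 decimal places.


d1 = 0.4284505309; d2 = -0.1104372125
phi(d1) = 0.3639555763; exp(-qT) = 0.9646402935; exp(-rT) = 0.9111935003
Vega = S * exp(-qT) * phi(d1) * sqrt(T) = 99.7200 * 0.9646402935 * 0.3639555763 * 1.2247448714 = 42.878707

Answer: Vega = 42.878707


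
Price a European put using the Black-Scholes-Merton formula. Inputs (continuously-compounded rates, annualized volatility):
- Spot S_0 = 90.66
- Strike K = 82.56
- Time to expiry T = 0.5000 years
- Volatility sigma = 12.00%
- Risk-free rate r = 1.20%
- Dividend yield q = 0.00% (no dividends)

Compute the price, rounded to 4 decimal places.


d1 = (ln(S/K) + (r - q + 0.5*sigma^2) * T) / (sigma * sqrt(T)) = 1.21611694
d2 = d1 - sigma * sqrt(T) = 1.13126412
exp(-rT) = 0.99401796; exp(-qT) = 1.00000000
P = K * exp(-rT) * N(-d2) - S_0 * exp(-qT) * N(-d1)
N(-d1) = 0.11197019; N(-d2) = 0.12897197
P = 82.5600 * 0.99401796 * 0.12897197 - 90.6600 * 1.00000000 * 0.11197019 = 0.4330

Answer: Price = 0.4330


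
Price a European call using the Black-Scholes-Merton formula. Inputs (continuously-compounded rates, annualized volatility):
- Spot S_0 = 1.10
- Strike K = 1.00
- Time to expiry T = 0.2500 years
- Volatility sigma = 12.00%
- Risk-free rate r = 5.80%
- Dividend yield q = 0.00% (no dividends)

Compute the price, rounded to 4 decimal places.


d1 = (ln(S/K) + (r - q + 0.5*sigma^2) * T) / (sigma * sqrt(T)) = 1.86016966
d2 = d1 - sigma * sqrt(T) = 1.80016966
exp(-rT) = 0.98560462; exp(-qT) = 1.00000000
C = S_0 * exp(-qT) * N(d1) - K * exp(-rT) * N(d2)
N(d1) = 0.96856924; N(d2) = 0.96408307
C = 1.1000 * 1.00000000 * 0.96856924 - 1.0000 * 0.98560462 * 0.96408307 = 0.1152

Answer: Price = 0.1152


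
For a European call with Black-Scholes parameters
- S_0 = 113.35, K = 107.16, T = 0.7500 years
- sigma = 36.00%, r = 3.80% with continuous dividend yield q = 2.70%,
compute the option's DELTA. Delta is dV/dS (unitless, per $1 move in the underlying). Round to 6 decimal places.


d1 = 0.3624711873; d2 = 0.0507020419
phi(d1) = 0.3735769715; exp(-qT) = 0.9799536543; exp(-rT) = 0.9719022941
N(d1) = 0.6415000245
Delta = exp(-qT) * N(d1) = 0.9799536543 * 0.6415000245 = 0.628640

Answer: Delta = 0.628640


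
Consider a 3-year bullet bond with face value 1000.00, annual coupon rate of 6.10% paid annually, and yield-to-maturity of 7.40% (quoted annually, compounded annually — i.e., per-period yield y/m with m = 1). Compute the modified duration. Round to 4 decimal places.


Answer: Modified duration = 2.6329

Derivation:
Coupon per period c = face * coupon_rate / m = 61.000000
Periods per year m = 1; per-period yield y/m = 0.074000
Number of cashflows N = 3
Cashflows (t years, CF_t, discount factor 1/(1+y/m)^(m*t), PV):
  t = 1.0000: CF_t = 61.000000, DF = 0.931099, PV = 56.797020
  t = 2.0000: CF_t = 61.000000, DF = 0.866945, PV = 52.883632
  t = 3.0000: CF_t = 1061.000000, DF = 0.807211, PV = 856.451038
Price P = sum_t PV_t = 966.131690
First compute Macaulay numerator sum_t t * PV_t:
  t * PV_t at t = 1.0000: 56.797020
  t * PV_t at t = 2.0000: 105.767263
  t * PV_t at t = 3.0000: 2569.353113
Macaulay duration D = 2731.917396 / 966.131690 = 2.827686
Modified duration = D / (1 + y/m) = 2.827686 / (1 + 0.074000) = 2.632855


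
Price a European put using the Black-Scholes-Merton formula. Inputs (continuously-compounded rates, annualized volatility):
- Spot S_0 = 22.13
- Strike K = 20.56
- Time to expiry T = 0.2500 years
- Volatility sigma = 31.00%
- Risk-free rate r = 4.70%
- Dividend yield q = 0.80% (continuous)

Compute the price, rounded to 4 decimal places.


d1 = (ln(S/K) + (r - q + 0.5*sigma^2) * T) / (sigma * sqrt(T)) = 0.61515622
d2 = d1 - sigma * sqrt(T) = 0.46015622
exp(-rT) = 0.98831876; exp(-qT) = 0.99800200
P = K * exp(-rT) * N(-d2) - S_0 * exp(-qT) * N(-d1)
N(-d1) = 0.26922578; N(-d2) = 0.32270205
P = 20.5600 * 0.98831876 * 0.32270205 - 22.1300 * 0.99800200 * 0.26922578 = 0.6112

Answer: Price = 0.6112


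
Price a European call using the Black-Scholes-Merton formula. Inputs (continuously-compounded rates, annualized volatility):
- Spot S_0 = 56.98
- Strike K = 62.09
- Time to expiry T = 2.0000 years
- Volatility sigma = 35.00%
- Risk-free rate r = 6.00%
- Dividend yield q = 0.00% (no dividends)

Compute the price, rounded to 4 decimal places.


Answer: Price = 11.9321

Derivation:
d1 = (ln(S/K) + (r - q + 0.5*sigma^2) * T) / (sigma * sqrt(T)) = 0.31641086
d2 = d1 - sigma * sqrt(T) = -0.17856389
exp(-rT) = 0.88692044; exp(-qT) = 1.00000000
C = S_0 * exp(-qT) * N(d1) - K * exp(-rT) * N(d2)
N(d1) = 0.62415466; N(d2) = 0.42914008
C = 56.9800 * 1.00000000 * 0.62415466 - 62.0900 * 0.88692044 * 0.42914008 = 11.9321


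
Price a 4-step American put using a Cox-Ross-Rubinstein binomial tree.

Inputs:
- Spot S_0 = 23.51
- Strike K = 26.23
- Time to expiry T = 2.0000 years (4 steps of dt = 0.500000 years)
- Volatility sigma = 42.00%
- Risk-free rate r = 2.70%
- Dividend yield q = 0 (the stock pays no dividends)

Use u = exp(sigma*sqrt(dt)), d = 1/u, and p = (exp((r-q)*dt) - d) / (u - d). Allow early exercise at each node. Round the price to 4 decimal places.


dt = T/N = 0.500000
u = exp(sigma*sqrt(dt)) = 1.345795; d = 1/u = 0.743055
p = (exp((r-q)*dt) - d) / (u - d) = 0.448844
Discount per step: exp(-r*dt) = 0.986591
Stock lattice S(k, i) with i counting down-moves:
  k=0: S(0,0) = 23.5100
  k=1: S(1,0) = 31.6396; S(1,1) = 17.4692
  k=2: S(2,0) = 42.5805; S(2,1) = 23.5100; S(2,2) = 12.9806
  k=3: S(3,0) = 57.3046; S(3,1) = 31.6396; S(3,2) = 17.4692; S(3,3) = 9.6453
  k=4: S(4,0) = 77.1202; S(4,1) = 42.5805; S(4,2) = 23.5100; S(4,3) = 12.9806; S(4,4) = 7.1670
Terminal payoffs V(N, i) = max(K - S_T, 0):
  V(4,0) = 0.000000; V(4,1) = 0.000000; V(4,2) = 2.720000; V(4,3) = 13.249397; V(4,4) = 19.063005
Backward induction: V(k, i) = exp(-r*dt) * [p * V(k+1, i) + (1-p) * V(k+1, i+1)]; then take max(V_cont, immediate exercise) for American.
  V(3,0) = exp(-r*dt) * [p*0.000000 + (1-p)*0.000000] = 0.000000; exercise = 0.000000; V(3,0) = max -> 0.000000
  V(3,1) = exp(-r*dt) * [p*0.000000 + (1-p)*2.720000] = 1.479041; exercise = 0.000000; V(3,1) = max -> 1.479041
  V(3,2) = exp(-r*dt) * [p*2.720000 + (1-p)*13.249397] = 8.409045; exercise = 8.760771; V(3,2) = max -> 8.760771
  V(3,3) = exp(-r*dt) * [p*13.249397 + (1-p)*19.063005] = 16.232969; exercise = 16.584695; V(3,3) = max -> 16.584695
  V(2,0) = exp(-r*dt) * [p*0.000000 + (1-p)*1.479041] = 0.804251; exercise = 0.000000; V(2,0) = max -> 0.804251
  V(2,1) = exp(-r*dt) * [p*1.479041 + (1-p)*8.760771] = 5.418758; exercise = 2.720000; V(2,1) = max -> 5.418758
  V(2,2) = exp(-r*dt) * [p*8.760771 + (1-p)*16.584695] = 12.897671; exercise = 13.249397; V(2,2) = max -> 13.249397
  V(1,0) = exp(-r*dt) * [p*0.804251 + (1-p)*5.418758] = 3.302674; exercise = 0.000000; V(1,0) = max -> 3.302674
  V(1,1) = exp(-r*dt) * [p*5.418758 + (1-p)*13.249397] = 9.604124; exercise = 8.760771; V(1,1) = max -> 9.604124
  V(0,0) = exp(-r*dt) * [p*3.302674 + (1-p)*9.604124] = 6.684896; exercise = 2.720000; V(0,0) = max -> 6.684896

Answer: Price = V(0,0) = 6.6849


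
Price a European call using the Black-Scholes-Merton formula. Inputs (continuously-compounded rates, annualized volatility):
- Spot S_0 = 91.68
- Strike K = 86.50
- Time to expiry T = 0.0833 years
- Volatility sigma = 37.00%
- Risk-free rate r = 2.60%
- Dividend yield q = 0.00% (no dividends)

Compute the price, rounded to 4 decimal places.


Answer: Price = 7.0615

Derivation:
d1 = (ln(S/K) + (r - q + 0.5*sigma^2) * T) / (sigma * sqrt(T)) = 0.61830219
d2 = d1 - sigma * sqrt(T) = 0.51151376
exp(-rT) = 0.99783654; exp(-qT) = 1.00000000
C = S_0 * exp(-qT) * N(d1) - K * exp(-rT) * N(d2)
N(d1) = 0.73181192; N(d2) = 0.69550432
C = 91.6800 * 1.00000000 * 0.73181192 - 86.5000 * 0.99783654 * 0.69550432 = 7.0615


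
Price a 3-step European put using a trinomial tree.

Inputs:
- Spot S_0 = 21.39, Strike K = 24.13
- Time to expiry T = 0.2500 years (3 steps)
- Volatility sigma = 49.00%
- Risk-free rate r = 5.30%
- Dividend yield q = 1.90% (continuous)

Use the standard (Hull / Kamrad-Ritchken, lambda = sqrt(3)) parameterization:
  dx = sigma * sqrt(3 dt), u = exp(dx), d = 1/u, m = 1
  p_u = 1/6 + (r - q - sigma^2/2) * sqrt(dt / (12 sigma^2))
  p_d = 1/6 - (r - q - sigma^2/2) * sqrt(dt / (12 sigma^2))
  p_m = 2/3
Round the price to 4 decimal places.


dt = T/N = 0.083333; dx = sigma*sqrt(3*dt) = 0.245000
u = exp(dx) = 1.277621; d = 1/u = 0.782705
p_u = 0.152032, p_m = 0.666667, p_d = 0.181301
Discount per step: exp(-r*dt) = 0.995593
Stock lattice S(k, j) with j the centered position index:
  k=0: S(0,+0) = 21.3900
  k=1: S(1,-1) = 16.7421; S(1,+0) = 21.3900; S(1,+1) = 27.3283
  k=2: S(2,-2) = 13.1041; S(2,-1) = 16.7421; S(2,+0) = 21.3900; S(2,+1) = 27.3283; S(2,+2) = 34.9152
  k=3: S(3,-3) = 10.2566; S(3,-2) = 13.1041; S(3,-1) = 16.7421; S(3,+0) = 21.3900; S(3,+1) = 27.3283; S(3,+2) = 34.9152; S(3,+3) = 44.6085
Terminal payoffs V(N, j) = max(K - S_T, 0):
  V(3,-3) = 13.873378; V(3,-2) = 11.025921; V(3,-1) = 7.387950; V(3,+0) = 2.740000; V(3,+1) = 0.000000; V(3,+2) = 0.000000; V(3,+3) = 0.000000
Backward induction: V(k, j) = exp(-r*dt) * [p_u * V(k+1, j+1) + p_m * V(k+1, j) + p_d * V(k+1, j-1)]
  V(2,-2) = exp(-r*dt) * [p_u*7.387950 + p_m*11.025921 + p_d*13.873378] = 10.940651
  V(2,-1) = exp(-r*dt) * [p_u*2.740000 + p_m*7.387950 + p_d*11.025921] = 7.308529
  V(2,+0) = exp(-r*dt) * [p_u*0.000000 + p_m*2.740000 + p_d*7.387950] = 3.152157
  V(2,+1) = exp(-r*dt) * [p_u*0.000000 + p_m*0.000000 + p_d*2.740000] = 0.494576
  V(2,+2) = exp(-r*dt) * [p_u*0.000000 + p_m*0.000000 + p_d*0.000000] = 0.000000
  V(1,-1) = exp(-r*dt) * [p_u*3.152157 + p_m*7.308529 + p_d*10.940651] = 7.302808
  V(1,+0) = exp(-r*dt) * [p_u*0.494576 + p_m*3.152157 + p_d*7.308529] = 3.486241
  V(1,+1) = exp(-r*dt) * [p_u*0.000000 + p_m*0.494576 + p_d*3.152157] = 0.897235
  V(0,+0) = exp(-r*dt) * [p_u*0.897235 + p_m*3.486241 + p_d*7.302808] = 3.767898

Answer: Price = V(0,0) = 3.7679


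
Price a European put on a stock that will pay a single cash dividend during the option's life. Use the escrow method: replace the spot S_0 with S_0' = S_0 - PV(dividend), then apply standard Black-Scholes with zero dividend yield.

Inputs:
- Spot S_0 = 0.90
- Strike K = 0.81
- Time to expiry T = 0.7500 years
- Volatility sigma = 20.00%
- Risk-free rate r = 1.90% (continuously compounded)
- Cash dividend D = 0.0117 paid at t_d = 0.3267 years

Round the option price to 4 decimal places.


PV(D) = D * exp(-r * t_d) = 0.0117 * 0.99381193 = 0.01162760
S_0' = S_0 - PV(D) = 0.9000 - 0.01162760 = 0.88837240
d1 = (ln(S_0'/K) + (r + sigma^2/2)*T) / (sigma*sqrt(T)) = 0.70209706
d2 = d1 - sigma*sqrt(T) = 0.52889198
exp(-rT) = 0.98585105
N(-d1) = 0.24130932; N(-d2) = 0.29844019
P = K * exp(-rT) * N(-d2) - S_0' * N(-d1) = 0.8100 * 0.98585105 * 0.29844019 - 0.88837240 * 0.24130932 = 0.0239

Answer: Price = 0.0239


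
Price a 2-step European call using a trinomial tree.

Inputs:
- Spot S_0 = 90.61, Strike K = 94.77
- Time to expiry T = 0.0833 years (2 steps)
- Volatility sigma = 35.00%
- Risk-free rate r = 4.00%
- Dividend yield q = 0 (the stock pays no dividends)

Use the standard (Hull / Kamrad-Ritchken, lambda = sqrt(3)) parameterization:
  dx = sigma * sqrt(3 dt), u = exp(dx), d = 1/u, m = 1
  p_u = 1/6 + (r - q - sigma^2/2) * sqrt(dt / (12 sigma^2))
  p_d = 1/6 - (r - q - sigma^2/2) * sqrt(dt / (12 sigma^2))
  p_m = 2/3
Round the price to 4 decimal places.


dt = T/N = 0.041650; dx = sigma*sqrt(3*dt) = 0.123719
u = exp(dx) = 1.131698; d = 1/u = 0.883628
p_u = 0.163090, p_m = 0.666667, p_d = 0.170244
Discount per step: exp(-r*dt) = 0.998335
Stock lattice S(k, j) with j the centered position index:
  k=0: S(0,+0) = 90.6100
  k=1: S(1,-1) = 80.0655; S(1,+0) = 90.6100; S(1,+1) = 102.5431
  k=2: S(2,-2) = 70.7482; S(2,-1) = 80.0655; S(2,+0) = 90.6100; S(2,+1) = 102.5431; S(2,+2) = 116.0478
Terminal payoffs V(N, j) = max(S_T - K, 0):
  V(2,-2) = 0.000000; V(2,-1) = 0.000000; V(2,+0) = 0.000000; V(2,+1) = 7.773133; V(2,+2) = 21.277832
Backward induction: V(k, j) = exp(-r*dt) * [p_u * V(k+1, j+1) + p_m * V(k+1, j) + p_d * V(k+1, j-1)]
  V(1,-1) = exp(-r*dt) * [p_u*0.000000 + p_m*0.000000 + p_d*0.000000] = 0.000000
  V(1,+0) = exp(-r*dt) * [p_u*7.773133 + p_m*0.000000 + p_d*0.000000] = 1.265608
  V(1,+1) = exp(-r*dt) * [p_u*21.277832 + p_m*7.773133 + p_d*0.000000] = 8.637882
  V(0,+0) = exp(-r*dt) * [p_u*8.637882 + p_m*1.265608 + p_d*0.000000] = 2.248739

Answer: Price = V(0,0) = 2.2487


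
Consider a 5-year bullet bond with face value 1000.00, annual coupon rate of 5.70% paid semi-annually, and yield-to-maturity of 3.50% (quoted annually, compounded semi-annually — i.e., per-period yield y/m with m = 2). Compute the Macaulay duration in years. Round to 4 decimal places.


Coupon per period c = face * coupon_rate / m = 28.500000
Periods per year m = 2; per-period yield y/m = 0.017500
Number of cashflows N = 10
Cashflows (t years, CF_t, discount factor 1/(1+y/m)^(m*t), PV):
  t = 0.5000: CF_t = 28.500000, DF = 0.982801, PV = 28.009828
  t = 1.0000: CF_t = 28.500000, DF = 0.965898, PV = 27.528086
  t = 1.5000: CF_t = 28.500000, DF = 0.949285, PV = 27.054630
  t = 2.0000: CF_t = 28.500000, DF = 0.932959, PV = 26.589317
  t = 2.5000: CF_t = 28.500000, DF = 0.916913, PV = 26.132007
  t = 3.0000: CF_t = 28.500000, DF = 0.901143, PV = 25.682562
  t = 3.5000: CF_t = 28.500000, DF = 0.885644, PV = 25.240848
  t = 4.0000: CF_t = 28.500000, DF = 0.870412, PV = 24.806730
  t = 4.5000: CF_t = 28.500000, DF = 0.855441, PV = 24.380078
  t = 5.0000: CF_t = 1028.500000, DF = 0.840729, PV = 864.689364
Price P = sum_t PV_t = 1100.113452
Macaulay numerator sum_t t * PV_t:
  t * PV_t at t = 0.5000: 14.004914
  t * PV_t at t = 1.0000: 27.528086
  t * PV_t at t = 1.5000: 40.581946
  t * PV_t at t = 2.0000: 53.178635
  t * PV_t at t = 2.5000: 65.330018
  t * PV_t at t = 3.0000: 77.047687
  t * PV_t at t = 3.5000: 88.342967
  t * PV_t at t = 4.0000: 99.226919
  t * PV_t at t = 4.5000: 109.710353
  t * PV_t at t = 5.0000: 4323.446820
Macaulay duration D = (sum_t t * PV_t) / P = 4898.398346 / 1100.113452 = 4.452630

Answer: Macaulay duration = 4.4526 years


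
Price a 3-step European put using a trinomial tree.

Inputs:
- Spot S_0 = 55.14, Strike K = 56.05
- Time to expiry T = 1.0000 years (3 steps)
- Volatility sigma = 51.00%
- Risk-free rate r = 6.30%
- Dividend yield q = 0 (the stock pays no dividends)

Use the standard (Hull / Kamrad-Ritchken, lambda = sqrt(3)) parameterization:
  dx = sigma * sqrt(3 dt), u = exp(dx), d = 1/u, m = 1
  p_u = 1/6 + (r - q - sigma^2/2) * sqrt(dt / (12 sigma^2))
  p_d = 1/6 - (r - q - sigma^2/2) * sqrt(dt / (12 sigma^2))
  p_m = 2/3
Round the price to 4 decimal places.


dt = T/N = 0.333333; dx = sigma*sqrt(3*dt) = 0.510000
u = exp(dx) = 1.665291; d = 1/u = 0.600496
p_u = 0.144755, p_m = 0.666667, p_d = 0.188578
Discount per step: exp(-r*dt) = 0.979219
Stock lattice S(k, j) with j the centered position index:
  k=0: S(0,+0) = 55.1400
  k=1: S(1,-1) = 33.1113; S(1,+0) = 55.1400; S(1,+1) = 91.8242
  k=2: S(2,-2) = 19.8832; S(2,-1) = 33.1113; S(2,+0) = 55.1400; S(2,+1) = 91.8242; S(2,+2) = 152.9140
  k=3: S(3,-3) = 11.9398; S(3,-2) = 19.8832; S(3,-1) = 33.1113; S(3,+0) = 55.1400; S(3,+1) = 91.8242; S(3,+2) = 152.9140; S(3,+3) = 254.6463
Terminal payoffs V(N, j) = max(K - S_T, 0):
  V(3,-3) = 44.110223; V(3,-2) = 36.166795; V(3,-1) = 22.938674; V(3,+0) = 0.910000; V(3,+1) = 0.000000; V(3,+2) = 0.000000; V(3,+3) = 0.000000
Backward induction: V(k, j) = exp(-r*dt) * [p_u * V(k+1, j+1) + p_m * V(k+1, j) + p_d * V(k+1, j-1)]
  V(2,-2) = exp(-r*dt) * [p_u*22.938674 + p_m*36.166795 + p_d*44.110223] = 35.006999
  V(2,-1) = exp(-r*dt) * [p_u*0.910000 + p_m*22.938674 + p_d*36.166795] = 21.782191
  V(2,+0) = exp(-r*dt) * [p_u*0.000000 + p_m*0.910000 + p_d*22.938674] = 4.829905
  V(2,+1) = exp(-r*dt) * [p_u*0.000000 + p_m*0.000000 + p_d*0.910000] = 0.168040
  V(2,+2) = exp(-r*dt) * [p_u*0.000000 + p_m*0.000000 + p_d*0.000000] = 0.000000
  V(1,-1) = exp(-r*dt) * [p_u*4.829905 + p_m*21.782191 + p_d*35.006999] = 21.368690
  V(1,+0) = exp(-r*dt) * [p_u*0.168040 + p_m*4.829905 + p_d*21.782191] = 7.199133
  V(1,+1) = exp(-r*dt) * [p_u*0.000000 + p_m*0.168040 + p_d*4.829905] = 1.001587
  V(0,+0) = exp(-r*dt) * [p_u*1.001587 + p_m*7.199133 + p_d*21.368690] = 8.787590

Answer: Price = V(0,0) = 8.7876


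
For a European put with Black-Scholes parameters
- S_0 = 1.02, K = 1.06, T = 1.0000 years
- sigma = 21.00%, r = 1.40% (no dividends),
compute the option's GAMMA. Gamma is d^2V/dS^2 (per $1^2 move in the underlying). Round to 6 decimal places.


Answer: Gamma = 1.862352

Derivation:
d1 = -0.0115060992; d2 = -0.2215060992
phi(d1) = 0.3989158732; exp(-qT) = 1.0000000000; exp(-rT) = 0.9860975443
Gamma = exp(-qT) * phi(d1) / (S * sigma * sqrt(T)) = 1.0000000000 * 0.3989158732 / (1.0200 * 0.2100 * 1.0000000000) = 1.862352


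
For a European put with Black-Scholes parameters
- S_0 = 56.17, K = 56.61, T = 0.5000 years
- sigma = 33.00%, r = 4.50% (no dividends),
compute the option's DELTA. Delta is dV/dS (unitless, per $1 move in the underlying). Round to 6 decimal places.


Answer: Delta = -0.428711

Derivation:
d1 = 0.1796572276; d2 = -0.0536880102
phi(d1) = 0.3925556796; exp(-qT) = 1.0000000000; exp(-rT) = 0.9777512372
N(-d1) = 0.4287108372
Delta = -exp(-qT) * N(-d1) = -1.0000000000 * 0.4287108372 = -0.428711


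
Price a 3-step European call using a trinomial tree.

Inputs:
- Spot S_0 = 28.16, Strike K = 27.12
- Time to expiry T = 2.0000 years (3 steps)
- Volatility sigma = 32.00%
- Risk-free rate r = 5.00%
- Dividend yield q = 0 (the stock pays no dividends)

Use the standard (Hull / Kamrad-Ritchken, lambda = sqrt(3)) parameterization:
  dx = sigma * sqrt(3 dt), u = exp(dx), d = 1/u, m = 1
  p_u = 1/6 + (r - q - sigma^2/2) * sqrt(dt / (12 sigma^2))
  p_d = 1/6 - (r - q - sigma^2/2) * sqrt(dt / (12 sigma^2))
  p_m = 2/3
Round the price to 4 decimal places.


dt = T/N = 0.666667; dx = sigma*sqrt(3*dt) = 0.452548
u = exp(dx) = 1.572314; d = 1/u = 0.636005
p_u = 0.165783, p_m = 0.666667, p_d = 0.167551
Discount per step: exp(-r*dt) = 0.967216
Stock lattice S(k, j) with j the centered position index:
  k=0: S(0,+0) = 28.1600
  k=1: S(1,-1) = 17.9099; S(1,+0) = 28.1600; S(1,+1) = 44.2764
  k=2: S(2,-2) = 11.3908; S(2,-1) = 17.9099; S(2,+0) = 28.1600; S(2,+1) = 44.2764; S(2,+2) = 69.6163
  k=3: S(3,-3) = 7.2446; S(3,-2) = 11.3908; S(3,-1) = 17.9099; S(3,+0) = 28.1600; S(3,+1) = 44.2764; S(3,+2) = 69.6163; S(3,+3) = 109.4587
Terminal payoffs V(N, j) = max(S_T - K, 0):
  V(3,-3) = 0.000000; V(3,-2) = 0.000000; V(3,-1) = 0.000000; V(3,+0) = 1.040000; V(3,+1) = 17.156359; V(3,+2) = 42.496333; V(3,+3) = 82.338726
Backward induction: V(k, j) = exp(-r*dt) * [p_u * V(k+1, j+1) + p_m * V(k+1, j) + p_d * V(k+1, j-1)]
  V(2,-2) = exp(-r*dt) * [p_u*0.000000 + p_m*0.000000 + p_d*0.000000] = 0.000000
  V(2,-1) = exp(-r*dt) * [p_u*1.040000 + p_m*0.000000 + p_d*0.000000] = 0.166762
  V(2,+0) = exp(-r*dt) * [p_u*17.156359 + p_m*1.040000 + p_d*0.000000] = 3.421587
  V(2,+1) = exp(-r*dt) * [p_u*42.496333 + p_m*17.156359 + p_d*1.040000] = 18.045337
  V(2,+2) = exp(-r*dt) * [p_u*82.338726 + p_m*42.496333 + p_d*17.156359] = 43.385242
  V(1,-1) = exp(-r*dt) * [p_u*3.421587 + p_m*0.166762 + p_d*0.000000] = 0.656174
  V(1,+0) = exp(-r*dt) * [p_u*18.045337 + p_m*3.421587 + p_d*0.166762] = 5.126831
  V(1,+1) = exp(-r*dt) * [p_u*43.385242 + p_m*18.045337 + p_d*3.421587] = 19.147048
  V(0,+0) = exp(-r*dt) * [p_u*19.147048 + p_m*5.126831 + p_d*0.656174] = 6.482360

Answer: Price = V(0,0) = 6.4824
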